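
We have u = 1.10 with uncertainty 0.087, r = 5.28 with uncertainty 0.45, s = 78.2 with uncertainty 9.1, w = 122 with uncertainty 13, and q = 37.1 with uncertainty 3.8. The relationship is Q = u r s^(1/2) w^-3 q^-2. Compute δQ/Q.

Each factor contributes (exponent × relative error)² to (δQ/Q)²:
  (1·δu/u)² = (1×0.0791)² = 0.00626;  (1·δr/r)² = (1×0.0852)² = 0.00726;  (½·δs/s)² = (0.5×0.116)² = 0.00339;  (-3·δw/w)² = (-3×0.107)² = 0.102;  (-2·δq/q)² = (-2×0.102)² = 0.0420
δQ/Q = √(0.161) = 0.401

0.401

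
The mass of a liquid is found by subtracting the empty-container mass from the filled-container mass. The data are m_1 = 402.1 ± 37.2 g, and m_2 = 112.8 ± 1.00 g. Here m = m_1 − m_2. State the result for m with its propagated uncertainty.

For a sum/difference, combine absolute errors in quadrature:
  (δm_1)² = 1380;  (δm_2)² = 1.00
δm = √(1380) = 37.2 g
m = 289.3 g.

289.3 ± 37.2 g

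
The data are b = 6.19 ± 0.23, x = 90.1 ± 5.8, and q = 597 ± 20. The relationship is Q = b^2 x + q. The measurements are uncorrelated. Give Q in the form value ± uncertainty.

Let p = b^2·x = 3450. δp/p = √((2·δb/b)² + (1·δx/x)²) = √(0.00552 + 0.00414) = 0.0983, so δp = 339.
Q = p + q: δQ = √(δp² + δq²) = √(1.15e+05 + 400) = 340
Q = 4050.

4050 ± 340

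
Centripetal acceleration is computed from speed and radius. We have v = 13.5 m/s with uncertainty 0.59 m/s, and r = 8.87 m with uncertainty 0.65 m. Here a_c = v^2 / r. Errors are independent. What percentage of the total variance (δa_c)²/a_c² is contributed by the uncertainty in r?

41.3%

(δa_c/a_c)² = (2·δv/v)² + (-1·δr/r)²
  v term: (2×0.0437)² = 0.00764
  r term: (-1×0.0733)² = 0.00537
Total = 0.0130. Share from r = 0.00537/0.0130 = 0.413.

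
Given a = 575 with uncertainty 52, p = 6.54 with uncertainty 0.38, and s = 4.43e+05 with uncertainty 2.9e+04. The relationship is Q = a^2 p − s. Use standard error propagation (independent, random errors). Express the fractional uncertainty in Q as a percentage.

Let w = a^2·p = 2.16e+06. δw/w = √((2·δa/a)² + (1·δp/p)²) = √(0.0327 + 0.00338) = 0.190, so δw = 4.11e+05.
Q = w − s: δQ = √(δw² + δs²) = √(1.69e+11 + 8.41e+08) = 4.12e+05
Q = 1.72e+06, so δQ/Q = 4.12e+05/1.72e+06 = 0.240.

24.0%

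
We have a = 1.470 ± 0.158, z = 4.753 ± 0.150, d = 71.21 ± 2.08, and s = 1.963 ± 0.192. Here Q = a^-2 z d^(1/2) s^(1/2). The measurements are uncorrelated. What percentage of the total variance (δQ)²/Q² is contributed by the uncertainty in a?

(δQ/Q)² = (-2·δa/a)² + (1·δz/z)² + (½·δd/d)² + (½·δs/s)²
  a term: (-2×0.107)² = 0.0462
  z term: (1×0.0316)² = 0.000996
  d term: (0.5×0.0292)² = 0.000213
  s term: (0.5×0.0978)² = 0.00239
Total = 0.0498. Share from a = 0.0462/0.0498 = 0.928.

92.8%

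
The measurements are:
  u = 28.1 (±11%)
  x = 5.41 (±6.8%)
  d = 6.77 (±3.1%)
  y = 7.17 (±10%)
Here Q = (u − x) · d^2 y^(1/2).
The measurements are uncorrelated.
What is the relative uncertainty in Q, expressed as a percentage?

15.9%

Let w = u − x = 22.7. δw = √(δu² + δx²) = √(9.55 + 0.135) = 3.11, so δw/w = 0.137.
Q is then a monomial in w, d, y:
δQ/Q = √((δw/w)² + (2·δd/d)² + (½·δy/y)²) = √(0.0188 + 0.00384 + 0.00250) = 0.159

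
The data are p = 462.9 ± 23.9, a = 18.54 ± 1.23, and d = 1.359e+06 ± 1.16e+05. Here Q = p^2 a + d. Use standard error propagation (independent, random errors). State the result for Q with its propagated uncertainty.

(5.332 ± 0.501) × 10^6

Let w = p^2·a = 3.973e+06. δw/w = √((2·δp/p)² + (1·δa/a)²) = √(0.0107 + 0.00440) = 0.123, so δw = 4.88e+05.
Q = w + d: δQ = √(δw² + δd²) = √(2.38e+11 + 1.35e+10) = 5.01e+05
Q = 5.332e+06.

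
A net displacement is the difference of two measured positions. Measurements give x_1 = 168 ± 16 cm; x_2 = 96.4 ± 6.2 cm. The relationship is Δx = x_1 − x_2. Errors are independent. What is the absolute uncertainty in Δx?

For a sum/difference, combine absolute errors in quadrature:
  (δx_1)² = 256;  (δx_2)² = 38.4
δΔx = √(294) = 17.2 cm

17.2 cm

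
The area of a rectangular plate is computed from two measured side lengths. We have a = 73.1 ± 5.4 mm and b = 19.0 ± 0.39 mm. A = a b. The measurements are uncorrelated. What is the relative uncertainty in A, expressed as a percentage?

7.67%

For a monomial A ∝ a, b, fractional errors add in quadrature:
  (1·δa/a)² = (1×0.0739)² = 0.00546;  (1·δb/b)² = (1×0.0205)² = 0.000421
δA/A = √(0.00588) = 0.0767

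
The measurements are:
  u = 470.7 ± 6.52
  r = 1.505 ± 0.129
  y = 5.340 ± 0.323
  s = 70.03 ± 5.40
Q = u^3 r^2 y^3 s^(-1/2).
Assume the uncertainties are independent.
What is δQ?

Since Q is a product/quotient, work with relative uncertainties:
  (3·δu/u)² = (3×0.0139)² = 0.00173;  (2·δr/r)² = (2×0.0857)² = 0.0294;  (3·δy/y)² = (3×0.0605)² = 0.0329;  (−½·δs/s)² = (-0.5×0.0771)² = 0.00149
δQ/Q = √(0.0655) = 0.256
Q = 4.298e+09, so δQ = 0.256 × 4.298e+09 = 1.1e+09.

1.1e+09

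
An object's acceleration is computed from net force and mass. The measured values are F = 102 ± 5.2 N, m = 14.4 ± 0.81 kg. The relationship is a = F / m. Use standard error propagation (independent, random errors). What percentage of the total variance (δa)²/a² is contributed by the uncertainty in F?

45.1%

(δa/a)² = (1·δF/F)² + (-1·δm/m)²
  F term: (1×0.0510)² = 0.00260
  m term: (-1×0.0563)² = 0.00316
Total = 0.00576. Share from F = 0.00260/0.00576 = 0.451.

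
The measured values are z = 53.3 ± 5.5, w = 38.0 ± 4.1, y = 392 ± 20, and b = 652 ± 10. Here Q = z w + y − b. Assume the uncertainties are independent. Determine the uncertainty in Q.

Let p = z·w = 2030. δp/p = √((1·δz/z)² + (1·δw/w)²) = √(0.0106 + 0.0116) = 0.149, so δp = 302.
Q = p + y − b: δQ = √(δp² + δy² + δb²) = √(91400 + 400 + 100) = 303

303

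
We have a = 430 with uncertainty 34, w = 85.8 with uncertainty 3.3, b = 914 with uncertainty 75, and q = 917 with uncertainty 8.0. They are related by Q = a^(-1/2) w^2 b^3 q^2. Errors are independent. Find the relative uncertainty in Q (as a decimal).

Products/powers → add relative errors in quadrature, weighted by exponent:
  (−½·δa/a)² = (-0.5×0.0791)² = 0.00156;  (2·δw/w)² = (2×0.0385)² = 0.00592;  (3·δb/b)² = (3×0.0821)² = 0.0606;  (2·δq/q)² = (2×0.00872)² = 0.000304
δQ/Q = √(0.0684) = 0.262

0.262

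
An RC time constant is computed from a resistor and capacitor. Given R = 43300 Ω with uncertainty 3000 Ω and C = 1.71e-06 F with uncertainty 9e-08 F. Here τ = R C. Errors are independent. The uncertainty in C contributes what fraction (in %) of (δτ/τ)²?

(δτ/τ)² = (1·δR/R)² + (1·δC/C)²
  R term: (1×0.0693)² = 0.00480
  C term: (1×0.0526)² = 0.00277
Total = 0.00757. Share from C = 0.00277/0.00757 = 0.366.

36.6%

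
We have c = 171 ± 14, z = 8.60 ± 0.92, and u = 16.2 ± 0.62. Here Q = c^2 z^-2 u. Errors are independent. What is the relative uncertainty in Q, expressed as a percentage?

27.2%

Each factor contributes (exponent × relative error)² to (δQ/Q)²:
  (2·δc/c)² = (2×0.0819)² = 0.0268;  (-2·δz/z)² = (-2×0.107)² = 0.0458;  (1·δu/u)² = (1×0.0383)² = 0.00146
δQ/Q = √(0.0741) = 0.272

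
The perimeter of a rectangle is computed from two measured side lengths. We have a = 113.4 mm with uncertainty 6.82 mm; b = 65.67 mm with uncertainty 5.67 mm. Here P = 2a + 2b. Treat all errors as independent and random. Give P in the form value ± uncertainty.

358.1 ± 17.7 mm

Absolute uncertainties add in quadrature for a linear combination:
  (2·δa)² = 186;  (2·δb)² = 129
δP = √(315) = 17.7 mm
P = 358.1 mm.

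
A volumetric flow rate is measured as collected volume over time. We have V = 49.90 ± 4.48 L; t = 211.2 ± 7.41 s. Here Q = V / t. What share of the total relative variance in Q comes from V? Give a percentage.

(δQ/Q)² = (1·δV/V)² + (-1·δt/t)²
  V term: (1×0.0898)² = 0.00806
  t term: (-1×0.0351)² = 0.00123
Total = 0.00929. Share from V = 0.00806/0.00929 = 0.868.

86.8%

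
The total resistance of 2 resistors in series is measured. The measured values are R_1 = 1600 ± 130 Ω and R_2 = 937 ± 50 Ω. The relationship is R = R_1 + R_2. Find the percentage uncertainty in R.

For a sum/difference, combine absolute errors in quadrature:
  (δR_1)² = 16900;  (δR_2)² = 2500
δR = √(19400) = 139 Ω
R = 2540 Ω, so δR/R = 139/2540 = 0.0549.

5.49%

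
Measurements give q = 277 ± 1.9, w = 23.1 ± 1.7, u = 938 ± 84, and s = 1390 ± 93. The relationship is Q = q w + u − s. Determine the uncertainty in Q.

Let p = q·w = 6400. δp/p = √((1·δq/q)² + (1·δw/w)²) = √(4.7e-05 + 0.00542) = 0.0739, so δp = 473.
Q = p + u − s: δQ = √(δp² + δu² + δs²) = √(2.24e+05 + 7060 + 8650) = 489

489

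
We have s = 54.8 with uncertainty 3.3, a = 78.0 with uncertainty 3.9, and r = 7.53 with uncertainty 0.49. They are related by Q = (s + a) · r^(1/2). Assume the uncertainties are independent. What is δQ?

Let u = s + a = 133. δu = √(δs² + δa²) = √(10.9 + 15.2) = 5.11, so δu/u = 0.0385.
Q is then a monomial in u, r:
δQ/Q = √((δu/u)² + (½·δr/r)²) = √(0.00148 + 0.00106) = 0.0504
Q = 364, so δQ = 0.0504 × 364 = 18.4.

18.4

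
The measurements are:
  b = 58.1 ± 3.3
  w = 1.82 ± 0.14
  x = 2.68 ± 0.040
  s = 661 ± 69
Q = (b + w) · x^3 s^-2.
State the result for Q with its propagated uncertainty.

Let u = b + w = 59.9. δu = √(δb² + δw²) = √(10.9 + 0.0196) = 3.30, so δu/u = 0.0551.
Q is then a monomial in u, x, s:
δQ/Q = √((δu/u)² + (3·δx/x)² + (-2·δs/s)²) = √(0.00304 + 0.00200 + 0.0436) = 0.221
Q = 0.00264, so δQ = 0.221 × 0.00264 = 0.000582.

0.00264 ± 0.000582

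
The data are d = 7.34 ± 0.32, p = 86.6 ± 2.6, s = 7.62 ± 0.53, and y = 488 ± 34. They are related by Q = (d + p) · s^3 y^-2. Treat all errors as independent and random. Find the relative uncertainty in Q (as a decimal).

0.252

Let u = d + p = 93.9. δu = √(δd² + δp²) = √(0.102 + 6.76) = 2.62, so δu/u = 0.0279.
Q is then a monomial in u, s, y:
δQ/Q = √((δu/u)² + (3·δs/s)² + (-2·δy/y)²) = √(0.000778 + 0.0435 + 0.0194) = 0.252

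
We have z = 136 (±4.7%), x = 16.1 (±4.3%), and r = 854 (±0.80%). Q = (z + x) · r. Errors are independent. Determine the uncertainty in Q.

5590

Let u = z + x = 152. δu = √(δz² + δx²) = √(40.9 + 0.479) = 6.43, so δu/u = 0.0423.
Q is then a monomial in u, r:
δQ/Q = √((δu/u)² + (1·δr/r)²) = √(0.00179 + 6.4e-05) = 0.0430
Q = 1.3e+05, so δQ = 0.0430 × 1.3e+05 = 5590.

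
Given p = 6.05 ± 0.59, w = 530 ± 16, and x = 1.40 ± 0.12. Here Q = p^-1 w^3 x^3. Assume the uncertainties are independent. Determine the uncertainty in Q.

1.96e+07

Each factor contributes (exponent × relative error)² to (δQ/Q)²:
  (-1·δp/p)² = (-1×0.0975)² = 0.00951;  (3·δw/w)² = (3×0.0302)² = 0.00820;  (3·δx/x)² = (3×0.0857)² = 0.0661
δQ/Q = √(0.0838) = 0.290
Q = 6.75e+07, so δQ = 0.290 × 6.75e+07 = 1.96e+07.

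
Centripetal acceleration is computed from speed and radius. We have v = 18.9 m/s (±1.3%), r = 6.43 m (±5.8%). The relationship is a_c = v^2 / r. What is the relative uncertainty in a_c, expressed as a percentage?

6.36%

a_c is a product of powers, so relative uncertainties combine in quadrature:
  (2·δv/v)² = (2×0.0130)² = 0.000676;  (-1·δr/r)² = (-1×0.0580)² = 0.00336
δa_c/a_c = √(0.00404) = 0.0636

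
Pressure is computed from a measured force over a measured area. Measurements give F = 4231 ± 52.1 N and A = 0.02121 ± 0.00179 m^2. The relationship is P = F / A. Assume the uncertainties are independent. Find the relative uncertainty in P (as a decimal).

For a monomial P ∝ F, A^-1, fractional errors add in quadrature:
  (1·δF/F)² = (1×0.0123)² = 0.000152;  (-1·δA/A)² = (-1×0.0844)² = 0.00712
δP/P = √(0.00727) = 0.0853

0.0853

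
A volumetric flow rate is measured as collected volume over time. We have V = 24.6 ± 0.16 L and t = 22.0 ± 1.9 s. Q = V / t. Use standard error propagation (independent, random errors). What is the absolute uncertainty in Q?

Products/powers → add relative errors in quadrature, weighted by exponent:
  (1·δV/V)² = (1×0.00650)² = 4.23e-05;  (-1·δt/t)² = (-1×0.0864)² = 0.00746
δQ/Q = √(0.00750) = 0.0866
Q = 1.12 L/s, so δQ = 0.0866 × 1.12 = 0.0968 L/s.

0.0968 L/s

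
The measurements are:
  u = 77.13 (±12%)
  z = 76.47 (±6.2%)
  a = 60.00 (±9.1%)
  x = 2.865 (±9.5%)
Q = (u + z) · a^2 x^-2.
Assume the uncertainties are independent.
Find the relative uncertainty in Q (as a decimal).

0.272

Let w = u + z = 153.6. δw = √(δu² + δz²) = √(85.7 + 22.5) = 10.4, so δw/w = 0.0677.
Q is then a monomial in w, a, x:
δQ/Q = √((δw/w)² + (2·δa/a)² + (-2·δx/x)²) = √(0.00458 + 0.0331 + 0.0361) = 0.272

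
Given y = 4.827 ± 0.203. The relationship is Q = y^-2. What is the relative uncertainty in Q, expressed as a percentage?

Q ∝ y^-2, so δQ/Q = |-2| · δy/y = 2 × 0.0421 = 0.0841.

8.41%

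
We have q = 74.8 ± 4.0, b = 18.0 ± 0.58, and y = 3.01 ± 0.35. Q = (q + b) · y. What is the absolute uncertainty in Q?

34.7

Let u = q + b = 92.8. δu = √(δq² + δb²) = √(16.0 + 0.336) = 4.04, so δu/u = 0.0436.
Q is then a monomial in u, y:
δQ/Q = √((δu/u)² + (1·δy/y)²) = √(0.00190 + 0.0135) = 0.124
Q = 279, so δQ = 0.124 × 279 = 34.7.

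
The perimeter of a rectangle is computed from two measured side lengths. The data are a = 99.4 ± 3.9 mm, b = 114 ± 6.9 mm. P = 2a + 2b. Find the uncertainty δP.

15.9 mm

Each term contributes (cᵢ δxᵢ)² to (δP)²:
  (2·δa)² = 60.8;  (2·δb)² = 190
δP = √(251) = 15.9 mm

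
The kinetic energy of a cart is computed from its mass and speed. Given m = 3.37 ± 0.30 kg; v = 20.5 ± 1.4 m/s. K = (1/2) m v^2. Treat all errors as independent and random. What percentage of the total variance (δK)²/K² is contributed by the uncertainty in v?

(δK/K)² = (1·δm/m)² + (2·δv/v)²
  m term: (1×0.0890)² = 0.00792
  v term: (2×0.0683)² = 0.0187
Total = 0.0266. Share from v = 0.0187/0.0266 = 0.702.

70.2%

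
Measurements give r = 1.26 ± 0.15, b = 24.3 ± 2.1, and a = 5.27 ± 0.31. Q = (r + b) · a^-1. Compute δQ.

Let u = r + b = 25.6. δu = √(δr² + δb²) = √(0.0225 + 4.41) = 2.11, so δu/u = 0.0824.
Q is then a monomial in u, a:
δQ/Q = √((δu/u)² + (-1·δa/a)²) = √(0.00678 + 0.00346) = 0.101
Q = 4.85, so δQ = 0.101 × 4.85 = 0.491.

0.491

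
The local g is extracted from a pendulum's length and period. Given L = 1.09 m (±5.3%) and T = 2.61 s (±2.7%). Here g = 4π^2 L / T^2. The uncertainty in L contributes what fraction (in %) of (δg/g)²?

(δg/g)² = (1·δL/L)² + (-2·δT/T)²
  L term: (1×0.0530)² = 0.00281
  T term: (-2×0.0270)² = 0.00292
Total = 0.00573. Share from L = 0.00281/0.00573 = 0.491.

49.1%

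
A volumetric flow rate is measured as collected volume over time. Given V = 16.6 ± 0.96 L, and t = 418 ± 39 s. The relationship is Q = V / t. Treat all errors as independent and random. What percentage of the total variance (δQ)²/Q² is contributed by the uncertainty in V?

27.8%

(δQ/Q)² = (1·δV/V)² + (-1·δt/t)²
  V term: (1×0.0578)² = 0.00334
  t term: (-1×0.0933)² = 0.00871
Total = 0.0120. Share from V = 0.00334/0.0120 = 0.278.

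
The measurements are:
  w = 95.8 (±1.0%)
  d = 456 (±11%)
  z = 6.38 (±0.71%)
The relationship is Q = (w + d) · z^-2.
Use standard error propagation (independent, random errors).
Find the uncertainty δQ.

Let u = w + d = 552. δu = √(δw² + δd²) = √(0.918 + 2520) = 50.2, so δu/u = 0.0909.
Q is then a monomial in u, z:
δQ/Q = √((δu/u)² + (-2·δz/z)²) = √(0.00827 + 0.000202) = 0.0920
Q = 13.6, so δQ = 0.0920 × 13.6 = 1.25.

1.25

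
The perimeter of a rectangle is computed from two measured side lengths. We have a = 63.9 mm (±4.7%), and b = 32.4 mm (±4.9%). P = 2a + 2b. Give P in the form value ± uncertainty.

For a sum/difference, combine absolute errors in quadrature:
  (2·δa)² = 36.1;  (2·δb)² = 10.1
δP = √(46.2) = 6.79 mm
P = 193 mm.

193 ± 6.79 mm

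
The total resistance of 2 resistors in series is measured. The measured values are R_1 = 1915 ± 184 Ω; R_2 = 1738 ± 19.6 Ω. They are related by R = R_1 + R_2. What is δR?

Each term contributes (cᵢ δxᵢ)² to (δR)²:
  (δR_1)² = 33900;  (δR_2)² = 384
δR = √(34200) = 185 Ω

185 Ω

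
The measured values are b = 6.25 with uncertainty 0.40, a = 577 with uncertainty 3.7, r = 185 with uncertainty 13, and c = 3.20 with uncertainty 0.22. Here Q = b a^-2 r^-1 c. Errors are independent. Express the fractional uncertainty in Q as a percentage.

11.8%

Each factor contributes (exponent × relative error)² to (δQ/Q)²:
  (1·δb/b)² = (1×0.0640)² = 0.00410;  (-2·δa/a)² = (-2×0.00641)² = 0.000164;  (-1·δr/r)² = (-1×0.0703)² = 0.00494;  (1·δc/c)² = (1×0.0687)² = 0.00473
δQ/Q = √(0.0139) = 0.118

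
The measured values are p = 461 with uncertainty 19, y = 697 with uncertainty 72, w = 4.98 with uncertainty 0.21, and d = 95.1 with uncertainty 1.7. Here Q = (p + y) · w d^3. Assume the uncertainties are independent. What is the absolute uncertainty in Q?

Let u = p + y = 1160. δu = √(δp² + δy²) = √(361 + 5180) = 74.5, so δu/u = 0.0643.
Q is then a monomial in u, w, d:
δQ/Q = √((δu/u)² + (1·δw/w)² + (3·δd/d)²) = √(0.00414 + 0.00178 + 0.00288) = 0.0938
Q = 4.96e+09, so δQ = 0.0938 × 4.96e+09 = 4.65e+08.

4.65e+08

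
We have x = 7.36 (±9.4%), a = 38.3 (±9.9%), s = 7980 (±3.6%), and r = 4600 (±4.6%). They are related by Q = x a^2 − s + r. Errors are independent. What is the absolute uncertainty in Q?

Let p = x·a^2 = 10800. δp/p = √((1·δx/x)² + (2·δa/a)²) = √(0.00884 + 0.0392) = 0.219, so δp = 2370.
Q = p − s + r: δQ = √(δp² + δs² + δr²) = √(5.6e+06 + 82500 + 44800) = 2390

2390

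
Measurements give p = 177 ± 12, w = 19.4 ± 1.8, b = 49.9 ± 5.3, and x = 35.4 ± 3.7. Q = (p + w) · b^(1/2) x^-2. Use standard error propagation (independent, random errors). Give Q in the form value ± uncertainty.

1.11 ± 0.248

Let u = p + w = 196. δu = √(δp² + δw²) = √(144 + 3.24) = 12.1, so δu/u = 0.0618.
Q is then a monomial in u, b, x:
δQ/Q = √((δu/u)² + (½·δb/b)² + (-2·δx/x)²) = √(0.00382 + 0.00282 + 0.0437) = 0.224
Q = 1.11, so δQ = 0.224 × 1.11 = 0.248.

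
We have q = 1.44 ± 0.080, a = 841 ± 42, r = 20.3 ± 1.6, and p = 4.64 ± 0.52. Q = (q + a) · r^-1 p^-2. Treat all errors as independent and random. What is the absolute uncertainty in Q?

Let u = q + a = 842. δu = √(δq² + δa²) = √(0.00640 + 1760) = 42.0, so δu/u = 0.0499.
Q is then a monomial in u, r, p:
δQ/Q = √((δu/u)² + (-1·δr/r)² + (-2·δp/p)²) = √(0.00249 + 0.00621 + 0.0502) = 0.243
Q = 1.93, so δQ = 0.243 × 1.93 = 0.468.

0.468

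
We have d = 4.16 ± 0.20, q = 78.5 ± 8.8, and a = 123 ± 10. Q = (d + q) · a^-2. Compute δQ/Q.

Let u = d + q = 82.7. δu = √(δd² + δq²) = √(0.0400 + 77.4) = 8.80, so δu/u = 0.106.
Q is then a monomial in u, a:
δQ/Q = √((δu/u)² + (-2·δa/a)²) = √(0.0113 + 0.0264) = 0.194

0.194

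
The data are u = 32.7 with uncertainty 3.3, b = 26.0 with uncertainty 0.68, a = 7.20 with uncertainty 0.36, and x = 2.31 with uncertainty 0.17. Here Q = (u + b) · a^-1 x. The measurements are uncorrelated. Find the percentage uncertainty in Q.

Let w = u + b = 58.7. δw = √(δu² + δb²) = √(10.9 + 0.462) = 3.37, so δw/w = 0.0574.
Q is then a monomial in w, a, x:
δQ/Q = √((δw/w)² + (-1·δa/a)² + (1·δx/x)²) = √(0.00329 + 0.00250 + 0.00542) = 0.106

10.6%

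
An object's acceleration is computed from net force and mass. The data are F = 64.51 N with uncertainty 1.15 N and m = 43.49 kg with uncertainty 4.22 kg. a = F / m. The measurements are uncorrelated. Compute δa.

a is a product of powers, so relative uncertainties combine in quadrature:
  (1·δF/F)² = (1×0.0178)² = 0.000318;  (-1·δm/m)² = (-1×0.0970)² = 0.00942
δa/a = √(0.00973) = 0.0987
a = 1.483 m/s^2, so δa = 0.0987 × 1.483 = 0.146 m/s^2.

0.146 m/s^2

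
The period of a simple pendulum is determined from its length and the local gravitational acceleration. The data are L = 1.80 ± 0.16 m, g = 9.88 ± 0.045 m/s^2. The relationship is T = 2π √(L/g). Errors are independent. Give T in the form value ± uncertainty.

2.68 ± 0.119 s

Since T is a product/quotient, work with relative uncertainties:
  (½·δL/L)² = (0.5×0.0889)² = 0.00198;  (−½·δg/g)² = (-0.5×0.00455)² = 5.19e-06
δT/T = √(0.00198) = 0.0445
T = 2.68 s, so δT = 0.0445 × 2.68 = 0.119 s.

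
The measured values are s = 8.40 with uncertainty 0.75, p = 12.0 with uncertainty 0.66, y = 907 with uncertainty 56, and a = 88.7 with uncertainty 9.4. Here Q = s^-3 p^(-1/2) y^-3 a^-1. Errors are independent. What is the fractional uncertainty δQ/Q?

Relative error in a monomial: (δQ/Q)² = Σ (nᵢ · δxᵢ/xᵢ)².
  (-3·δs/s)² = (-3×0.0893)² = 0.0717;  (−½·δp/p)² = (-0.5×0.0550)² = 0.000756;  (-3·δy/y)² = (-3×0.0617)² = 0.0343;  (-1·δa/a)² = (-1×0.106)² = 0.0112
δQ/Q = √(0.118) = 0.344

0.344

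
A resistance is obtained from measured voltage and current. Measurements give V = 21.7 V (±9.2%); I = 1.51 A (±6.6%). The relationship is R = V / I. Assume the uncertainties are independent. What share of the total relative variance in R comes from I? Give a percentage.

(δR/R)² = (1·δV/V)² + (-1·δI/I)²
  V term: (1×0.0920)² = 0.00846
  I term: (-1×0.0660)² = 0.00436
Total = 0.0128. Share from I = 0.00436/0.0128 = 0.340.

34.0%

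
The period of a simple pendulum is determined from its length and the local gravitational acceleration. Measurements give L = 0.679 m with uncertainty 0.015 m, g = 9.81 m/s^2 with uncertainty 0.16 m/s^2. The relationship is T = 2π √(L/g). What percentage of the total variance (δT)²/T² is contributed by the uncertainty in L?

64.7%

(δT/T)² = (½·δL/L)² + (−½·δg/g)²
  L term: (0.5×0.0221)² = 0.000122
  g term: (-0.5×0.0163)² = 6.65e-05
Total = 0.000189. Share from L = 0.000122/0.000189 = 0.647.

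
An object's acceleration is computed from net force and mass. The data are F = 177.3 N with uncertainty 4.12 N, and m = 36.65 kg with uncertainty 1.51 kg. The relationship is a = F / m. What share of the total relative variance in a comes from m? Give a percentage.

(δa/a)² = (1·δF/F)² + (-1·δm/m)²
  F term: (1×0.0232)² = 0.000540
  m term: (-1×0.0412)² = 0.00170
Total = 0.00224. Share from m = 0.00170/0.00224 = 0.759.

75.9%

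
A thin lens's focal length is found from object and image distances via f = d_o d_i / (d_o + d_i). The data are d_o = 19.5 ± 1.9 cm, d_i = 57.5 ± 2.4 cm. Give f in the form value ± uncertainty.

∂f/∂d_o = (d_i/(d_o+d_i))² = 0.558;  ∂f/∂d_i = (d_o/(d_o+d_i))² = 0.0641
δf = √((∂f/∂d_o · δd_o)² + (∂f/∂d_i · δd_i)²) = √(1.12 + 0.0237) = 1.07 cm
f = 14.6 cm.

14.6 ± 1.07 cm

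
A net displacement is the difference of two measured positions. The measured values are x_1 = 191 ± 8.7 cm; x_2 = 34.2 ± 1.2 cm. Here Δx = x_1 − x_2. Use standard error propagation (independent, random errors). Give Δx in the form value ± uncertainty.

157 ± 8.78 cm

Absolute uncertainties add in quadrature for a linear combination:
  (δx_1)² = 75.7;  (δx_2)² = 1.44
δΔx = √(77.1) = 8.78 cm
Δx = 157 cm.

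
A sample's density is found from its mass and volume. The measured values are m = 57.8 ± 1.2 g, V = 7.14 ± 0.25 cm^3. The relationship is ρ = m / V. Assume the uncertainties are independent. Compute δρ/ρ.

0.0407

Each factor contributes (exponent × relative error)² to (δρ/ρ)²:
  (1·δm/m)² = (1×0.0208)² = 0.000431;  (-1·δV/V)² = (-1×0.0350)² = 0.00123
δρ/ρ = √(0.00166) = 0.0407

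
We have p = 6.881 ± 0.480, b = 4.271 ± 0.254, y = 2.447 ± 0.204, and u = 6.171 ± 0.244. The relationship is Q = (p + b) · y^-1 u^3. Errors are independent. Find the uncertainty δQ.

Let w = p + b = 11.15. δw = √(δp² + δb²) = √(0.230 + 0.0645) = 0.543, so δw/w = 0.0487.
Q is then a monomial in w, y, u:
δQ/Q = √((δw/w)² + (-1·δy/y)² + (3·δu/u)²) = √(0.00237 + 0.00695 + 0.0141) = 0.153
Q = 1071, so δQ = 0.153 × 1071 = 164.

164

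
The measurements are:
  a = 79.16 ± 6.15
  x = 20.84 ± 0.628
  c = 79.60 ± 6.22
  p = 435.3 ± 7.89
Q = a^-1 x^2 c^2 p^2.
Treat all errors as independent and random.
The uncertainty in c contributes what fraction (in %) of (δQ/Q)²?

69.0%

(δQ/Q)² = (-1·δa/a)² + (2·δx/x)² + (2·δc/c)² + (2·δp/p)²
  a term: (-1×0.0777)² = 0.00604
  x term: (2×0.0301)² = 0.00363
  c term: (2×0.0781)² = 0.0244
  p term: (2×0.0181)² = 0.00131
Total = 0.0354. Share from c = 0.0244/0.0354 = 0.690.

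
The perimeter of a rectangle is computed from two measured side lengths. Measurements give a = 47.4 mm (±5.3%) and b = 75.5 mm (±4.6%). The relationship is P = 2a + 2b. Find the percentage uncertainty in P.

3.49%

Each term contributes (cᵢ δxᵢ)² to (δP)²:
  (2·δa)² = 25.2;  (2·δb)² = 48.2
δP = √(73.5) = 8.57 mm
P = 246 mm, so δP/P = 8.57/246 = 0.0349.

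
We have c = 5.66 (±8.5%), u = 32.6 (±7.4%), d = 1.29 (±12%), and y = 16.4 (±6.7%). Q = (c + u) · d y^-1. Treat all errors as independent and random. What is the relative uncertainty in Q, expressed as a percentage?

Let w = c + u = 38.3. δw = √(δc² + δu²) = √(0.231 + 5.82) = 2.46, so δw/w = 0.0643.
Q is then a monomial in w, d, y:
δQ/Q = √((δw/w)² + (1·δd/d)² + (-1·δy/y)²) = √(0.00413 + 0.0144 + 0.00449) = 0.152

15.2%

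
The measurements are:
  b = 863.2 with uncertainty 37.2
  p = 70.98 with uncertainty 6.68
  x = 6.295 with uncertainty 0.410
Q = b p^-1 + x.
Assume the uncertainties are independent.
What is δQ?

1.32

Let w = b·p^-1 = 12.16. δw/w = √((1·δb/b)² + (-1·δp/p)²) = √(0.00186 + 0.00886) = 0.104, so δw = 1.26.
Q = w + x: δQ = √(δw² + δx²) = √(1.58 + 0.168) = 1.32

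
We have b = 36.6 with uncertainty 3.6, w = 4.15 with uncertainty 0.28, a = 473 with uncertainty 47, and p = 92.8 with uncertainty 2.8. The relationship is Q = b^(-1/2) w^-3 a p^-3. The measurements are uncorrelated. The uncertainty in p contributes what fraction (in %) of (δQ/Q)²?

(δQ/Q)² = (−½·δb/b)² + (-3·δw/w)² + (1·δa/a)² + (-3·δp/p)²
  b term: (-0.5×0.0984)² = 0.00242
  w term: (-3×0.0675)² = 0.0410
  a term: (1×0.0994)² = 0.00987
  p term: (-3×0.0302)² = 0.00819
Total = 0.0615. Share from p = 0.00819/0.0615 = 0.133.

13.3%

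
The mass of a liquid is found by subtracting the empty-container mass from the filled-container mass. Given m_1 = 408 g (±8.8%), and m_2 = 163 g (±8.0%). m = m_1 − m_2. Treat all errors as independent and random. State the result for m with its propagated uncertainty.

245 ± 38.2 g

Sums and differences: (δm)² = Σ (cᵢ δxᵢ)².
  (δm_1)² = 1290;  (δm_2)² = 170
δm = √(1460) = 38.2 g
m = 245 g.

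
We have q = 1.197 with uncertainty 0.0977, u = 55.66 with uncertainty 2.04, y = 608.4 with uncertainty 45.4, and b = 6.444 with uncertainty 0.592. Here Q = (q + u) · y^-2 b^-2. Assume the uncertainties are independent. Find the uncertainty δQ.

8.86e-07

Let w = q + u = 56.86. δw = √(δq² + δu²) = √(0.00955 + 4.16) = 2.04, so δw/w = 0.0359.
Q is then a monomial in w, y, b:
δQ/Q = √((δw/w)² + (-2·δy/y)² + (-2·δb/b)²) = √(0.00129 + 0.0223 + 0.0338) = 0.239
Q = 3.699e-06, so δQ = 0.239 × 3.699e-06 = 8.86e-07.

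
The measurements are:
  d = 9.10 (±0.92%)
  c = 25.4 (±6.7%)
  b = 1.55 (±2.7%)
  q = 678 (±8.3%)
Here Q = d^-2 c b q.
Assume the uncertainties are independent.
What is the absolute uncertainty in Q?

36.0

Relative error in a monomial: (δQ/Q)² = Σ (nᵢ · δxᵢ/xᵢ)².
  (-2·δd/d)² = (-2×0.00920)² = 0.000339;  (1·δc/c)² = (1×0.0670)² = 0.00449;  (1·δb/b)² = (1×0.0270)² = 0.000729;  (1·δq/q)² = (1×0.0830)² = 0.00689
δQ/Q = √(0.0124) = 0.112
Q = 322, so δQ = 0.112 × 322 = 36.0.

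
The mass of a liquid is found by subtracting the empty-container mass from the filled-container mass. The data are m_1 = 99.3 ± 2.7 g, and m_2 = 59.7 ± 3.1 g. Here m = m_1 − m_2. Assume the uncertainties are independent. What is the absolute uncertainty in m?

4.11 g

Sums and differences: (δm)² = Σ (cᵢ δxᵢ)².
  (δm_1)² = 7.29;  (δm_2)² = 9.61
δm = √(16.9) = 4.11 g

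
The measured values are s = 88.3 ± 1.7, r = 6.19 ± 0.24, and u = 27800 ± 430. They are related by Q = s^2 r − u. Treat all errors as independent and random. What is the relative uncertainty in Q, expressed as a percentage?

13.1%

Let p = s^2·r = 48300. δp/p = √((2·δs/s)² + (1·δr/r)²) = √(0.00148 + 0.00150) = 0.0546, so δp = 2640.
Q = p − u: δQ = √(δp² + δu²) = √(6.96e+06 + 1.85e+05) = 2670
Q = 20500, so δQ/Q = 2670/20500 = 0.131.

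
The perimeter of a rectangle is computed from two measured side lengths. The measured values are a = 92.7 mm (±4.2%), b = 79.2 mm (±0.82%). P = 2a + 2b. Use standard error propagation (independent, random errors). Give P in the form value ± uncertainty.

344 ± 7.89 mm

Sums and differences: (δP)² = Σ (cᵢ δxᵢ)².
  (2·δa)² = 60.6;  (2·δb)² = 1.69
δP = √(62.3) = 7.89 mm
P = 344 mm.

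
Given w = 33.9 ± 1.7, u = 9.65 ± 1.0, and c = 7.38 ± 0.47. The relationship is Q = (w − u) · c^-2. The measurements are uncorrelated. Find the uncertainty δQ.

0.0673

Let h = w − u = 24.2. δh = √(δw² + δu²) = √(2.89 + 1.00) = 1.97, so δh/h = 0.0813.
Q is then a monomial in h, c:
δQ/Q = √((δh/h)² + (-2·δc/c)²) = √(0.00661 + 0.0162) = 0.151
Q = 0.445, so δQ = 0.151 × 0.445 = 0.0673.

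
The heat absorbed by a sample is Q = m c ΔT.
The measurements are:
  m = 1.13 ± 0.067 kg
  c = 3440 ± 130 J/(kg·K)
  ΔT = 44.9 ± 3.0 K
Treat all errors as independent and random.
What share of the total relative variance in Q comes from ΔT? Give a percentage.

47.5%

(δQ/Q)² = (1·δm/m)² + (1·δc/c)² + (1·δΔT/ΔT)²
  m term: (1×0.0593)² = 0.00352
  c term: (1×0.0378)² = 0.00143
  ΔT term: (1×0.0668)² = 0.00446
Total = 0.00941. Share from ΔT = 0.00446/0.00941 = 0.475.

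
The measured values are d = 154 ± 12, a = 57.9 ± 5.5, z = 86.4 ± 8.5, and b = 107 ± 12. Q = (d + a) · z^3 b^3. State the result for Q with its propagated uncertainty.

Let u = d + a = 212. δu = √(δd² + δa²) = √(144 + 30.2) = 13.2, so δu/u = 0.0623.
Q is then a monomial in u, z, b:
δQ/Q = √((δu/u)² + (3·δz/z)² + (3·δb/b)²) = √(0.00388 + 0.0871 + 0.113) = 0.452
Q = 1.67e+14, so δQ = 0.452 × 1.67e+14 = 7.57e+13.

(1.67 ± 0.757) × 10^14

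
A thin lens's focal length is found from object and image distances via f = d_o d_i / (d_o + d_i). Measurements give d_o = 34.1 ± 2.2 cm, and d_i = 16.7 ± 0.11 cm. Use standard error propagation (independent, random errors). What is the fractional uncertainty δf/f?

0.0217

∂f/∂d_o = (d_i/(d_o+d_i))² = 0.108;  ∂f/∂d_i = (d_o/(d_o+d_i))² = 0.451
δf = √((∂f/∂d_o · δd_o)² + (∂f/∂d_i · δd_i)²) = √(0.0565 + 0.00246) = 0.243 cm
f = 11.2 cm, so δf/f = 0.243/11.2 = 0.0217.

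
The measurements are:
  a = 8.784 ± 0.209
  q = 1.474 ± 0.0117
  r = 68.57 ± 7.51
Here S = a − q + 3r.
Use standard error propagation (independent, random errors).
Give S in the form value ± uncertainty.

Absolute uncertainties add in quadrature for a linear combination:
  (δa)² = 0.0437;  (δq)² = 0.000137;  (3·δr)² = 508
δS = √(508) = 22.5
S = 213.0.

213.0 ± 22.5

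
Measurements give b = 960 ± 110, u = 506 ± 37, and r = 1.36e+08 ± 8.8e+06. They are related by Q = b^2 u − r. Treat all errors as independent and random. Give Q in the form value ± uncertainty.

(3.30 ± 1.13) × 10^8

Let p = b^2·u = 4.66e+08. δp/p = √((2·δb/b)² + (1·δu/u)²) = √(0.0525 + 0.00535) = 0.241, so δp = 1.12e+08.
Q = p − r: δQ = √(δp² + δr²) = √(1.26e+16 + 7.74e+13) = 1.13e+08
Q = 3.3e+08.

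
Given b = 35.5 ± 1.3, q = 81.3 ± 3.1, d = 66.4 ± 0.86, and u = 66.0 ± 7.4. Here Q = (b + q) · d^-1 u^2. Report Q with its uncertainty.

Let w = b + q = 117. δw = √(δb² + δq²) = √(1.69 + 9.61) = 3.36, so δw/w = 0.0288.
Q is then a monomial in w, d, u:
δQ/Q = √((δw/w)² + (-1·δd/d)² + (2·δu/u)²) = √(0.000828 + 0.000168 + 0.0503) = 0.226
Q = 7660, so δQ = 0.226 × 7660 = 1740.

7660 ± 1740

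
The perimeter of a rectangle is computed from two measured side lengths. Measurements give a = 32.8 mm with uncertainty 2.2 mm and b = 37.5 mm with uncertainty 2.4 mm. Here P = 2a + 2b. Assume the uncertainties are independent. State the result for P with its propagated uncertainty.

Absolute uncertainties add in quadrature for a linear combination:
  (2·δa)² = 19.4;  (2·δb)² = 23.0
δP = √(42.4) = 6.51 mm
P = 141 mm.

141 ± 6.51 mm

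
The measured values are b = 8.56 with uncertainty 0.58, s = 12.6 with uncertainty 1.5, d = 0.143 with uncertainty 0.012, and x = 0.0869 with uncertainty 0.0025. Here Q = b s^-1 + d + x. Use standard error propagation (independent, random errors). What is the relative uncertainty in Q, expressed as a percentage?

Let p = b·s^-1 = 0.679. δp/p = √((1·δb/b)² + (-1·δs/s)²) = √(0.00459 + 0.0142) = 0.137, so δp = 0.0931.
Q = p + d + x: δQ = √(δp² + δd² + δx²) = √(0.00866 + 0.000144 + 6.25e-06) = 0.0939
Q = 0.909, so δQ/Q = 0.0939/0.909 = 0.103.

10.3%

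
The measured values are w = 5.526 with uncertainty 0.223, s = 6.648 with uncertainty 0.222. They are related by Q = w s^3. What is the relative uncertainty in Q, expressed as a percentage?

10.8%

Since Q is a product/quotient, work with relative uncertainties:
  (1·δw/w)² = (1×0.0404)² = 0.00163;  (3·δs/s)² = (3×0.0334)² = 0.0100
δQ/Q = √(0.0117) = 0.108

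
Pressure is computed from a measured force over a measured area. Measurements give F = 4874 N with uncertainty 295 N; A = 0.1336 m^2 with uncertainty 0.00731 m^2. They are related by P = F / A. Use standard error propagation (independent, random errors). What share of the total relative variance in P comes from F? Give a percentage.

55.0%

(δP/P)² = (1·δF/F)² + (-1·δA/A)²
  F term: (1×0.0605)² = 0.00366
  A term: (-1×0.0547)² = 0.00299
Total = 0.00666. Share from F = 0.00366/0.00666 = 0.550.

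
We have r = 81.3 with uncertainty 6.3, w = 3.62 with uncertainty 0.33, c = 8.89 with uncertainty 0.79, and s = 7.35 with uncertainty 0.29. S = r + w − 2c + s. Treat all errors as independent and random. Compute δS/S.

For a sum/difference, combine absolute errors in quadrature:
  (δr)² = 39.7;  (δw)² = 0.109;  (2·δc)² = 2.50;  (δs)² = 0.0841
δS = √(42.4) = 6.51
S = 74.5, so δS/S = 6.51/74.5 = 0.0874.

0.0874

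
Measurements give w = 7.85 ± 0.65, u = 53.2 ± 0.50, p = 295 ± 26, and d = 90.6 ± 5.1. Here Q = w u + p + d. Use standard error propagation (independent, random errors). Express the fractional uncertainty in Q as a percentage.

Let h = w·u = 418. δh/h = √((1·δw/w)² + (1·δu/u)²) = √(0.00686 + 8.83e-05) = 0.0833, so δh = 34.8.
Q = h + p + d: δQ = √(δh² + δp² + δd²) = √(1210 + 676 + 26.0) = 43.7
Q = 803, so δQ/Q = 43.7/803 = 0.0545.

5.45%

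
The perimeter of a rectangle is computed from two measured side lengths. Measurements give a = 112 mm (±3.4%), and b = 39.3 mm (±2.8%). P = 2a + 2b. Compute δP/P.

Absolute uncertainties add in quadrature for a linear combination:
  (2·δa)² = 58.0;  (2·δb)² = 4.84
δP = √(62.8) = 7.93 mm
P = 303 mm, so δP/P = 7.93/303 = 0.0262.

0.0262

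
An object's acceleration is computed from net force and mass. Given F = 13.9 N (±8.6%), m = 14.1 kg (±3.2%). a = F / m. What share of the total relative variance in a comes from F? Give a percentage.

(δa/a)² = (1·δF/F)² + (-1·δm/m)²
  F term: (1×0.0860)² = 0.00740
  m term: (-1×0.0320)² = 0.00102
Total = 0.00842. Share from F = 0.00740/0.00842 = 0.878.

87.8%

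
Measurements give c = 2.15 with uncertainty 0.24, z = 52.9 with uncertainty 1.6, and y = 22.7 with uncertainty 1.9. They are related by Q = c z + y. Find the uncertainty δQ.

Let p = c·z = 114. δp/p = √((1·δc/c)² + (1·δz/z)²) = √(0.0125 + 0.000915) = 0.116, so δp = 13.2.
Q = p + y: δQ = √(δp² + δy²) = √(173 + 3.61) = 13.3

13.3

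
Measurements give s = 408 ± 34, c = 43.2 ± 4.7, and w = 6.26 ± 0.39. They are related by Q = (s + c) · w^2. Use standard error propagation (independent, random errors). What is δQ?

Let u = s + c = 451. δu = √(δs² + δc²) = √(1160 + 22.1) = 34.3, so δu/u = 0.0761.
Q is then a monomial in u, w:
δQ/Q = √((δu/u)² + (2·δw/w)²) = √(0.00579 + 0.0155) = 0.146
Q = 17700, so δQ = 0.146 × 17700 = 2580.

2580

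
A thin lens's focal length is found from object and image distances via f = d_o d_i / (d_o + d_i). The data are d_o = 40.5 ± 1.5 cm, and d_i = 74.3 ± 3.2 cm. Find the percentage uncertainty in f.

∂f/∂d_o = (d_i/(d_o+d_i))² = 0.419;  ∂f/∂d_i = (d_o/(d_o+d_i))² = 0.124
δf = √((∂f/∂d_o · δd_o)² + (∂f/∂d_i · δd_i)²) = √(0.395 + 0.159) = 0.744 cm
f = 26.2 cm, so δf/f = 0.744/26.2 = 0.0284.

2.84%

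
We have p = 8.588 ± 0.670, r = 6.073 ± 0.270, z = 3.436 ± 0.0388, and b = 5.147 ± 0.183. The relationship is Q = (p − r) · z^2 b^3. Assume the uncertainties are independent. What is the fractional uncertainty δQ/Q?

0.307

Let u = p − r = 2.515. δu = √(δp² + δr²) = √(0.449 + 0.0729) = 0.722, so δu/u = 0.287.
Q is then a monomial in u, z, b:
δQ/Q = √((δu/u)² + (2·δz/z)² + (3·δb/b)²) = √(0.0825 + 0.000510 + 0.0114) = 0.307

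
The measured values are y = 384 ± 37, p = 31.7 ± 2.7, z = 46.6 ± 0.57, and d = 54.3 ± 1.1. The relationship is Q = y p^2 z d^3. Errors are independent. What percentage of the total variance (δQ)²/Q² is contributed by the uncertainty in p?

(δQ/Q)² = (1·δy/y)² + (2·δp/p)² + (1·δz/z)² + (3·δd/d)²
  y term: (1×0.0964)² = 0.00928
  p term: (2×0.0852)² = 0.0290
  z term: (1×0.0122)² = 0.000150
  d term: (3×0.0203)² = 0.00369
Total = 0.0421. Share from p = 0.0290/0.0421 = 0.689.

68.9%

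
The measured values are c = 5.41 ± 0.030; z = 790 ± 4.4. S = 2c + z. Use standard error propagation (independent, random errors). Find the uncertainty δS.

4.40

Sums and differences: (δS)² = Σ (cᵢ δxᵢ)².
  (2·δc)² = 0.00360;  (δz)² = 19.4
δS = √(19.4) = 4.40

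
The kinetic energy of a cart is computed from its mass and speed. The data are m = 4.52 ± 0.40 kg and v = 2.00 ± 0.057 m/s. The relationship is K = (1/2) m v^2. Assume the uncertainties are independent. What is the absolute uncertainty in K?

0.952 J

Products/powers → add relative errors in quadrature, weighted by exponent:
  (1·δm/m)² = (1×0.0885)² = 0.00783;  (2·δv/v)² = (2×0.0285)² = 0.00325
δK/K = √(0.0111) = 0.105
K = 9.04 J, so δK = 0.105 × 9.04 = 0.952 J.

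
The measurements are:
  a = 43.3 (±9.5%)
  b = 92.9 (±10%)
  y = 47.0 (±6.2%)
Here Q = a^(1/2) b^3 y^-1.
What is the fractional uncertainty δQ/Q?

For a monomial Q ∝ a^(1/2), b^3, y^-1, fractional errors add in quadrature:
  (½·δa/a)² = (0.5×0.0950)² = 0.00226;  (3·δb/b)² = (3×0.100)² = 0.0900;  (-1·δy/y)² = (-1×0.0620)² = 0.00384
δQ/Q = √(0.0961) = 0.310

0.310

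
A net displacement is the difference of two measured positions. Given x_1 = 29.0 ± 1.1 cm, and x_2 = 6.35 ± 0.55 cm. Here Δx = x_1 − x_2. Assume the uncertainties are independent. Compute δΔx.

1.23 cm

For a sum/difference, combine absolute errors in quadrature:
  (δx_1)² = 1.21;  (δx_2)² = 0.303
δΔx = √(1.51) = 1.23 cm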